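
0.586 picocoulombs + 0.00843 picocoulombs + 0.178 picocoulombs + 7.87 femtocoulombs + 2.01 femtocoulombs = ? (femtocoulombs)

782.31 femtocoulombs

In femtocoulombs:
  0.586 picocoulombs = 0.586e3 femtocoulombs = 586
  0.00843 picocoulombs = 0.00843e3 femtocoulombs = 8.43
  0.178 picocoulombs = 0.178e3 femtocoulombs = 178
  7.87 femtocoulombs → 7.87
  2.01 femtocoulombs → 2.01
Sum: 586 + 8.43 + 178 + 7.87 + 2.01 = 782.31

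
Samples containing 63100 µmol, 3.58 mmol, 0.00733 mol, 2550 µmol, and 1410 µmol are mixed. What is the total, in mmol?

77.97 mmol

In mmol:
  63100 µmol = 63100 × 10^-3 mmol = 63.1
  3.58 mmol → 3.58
  0.00733 mol = 0.00733 × 10^3 mmol = 7.33
  2550 µmol = 2550 × 10^-3 mmol = 2.55
  1410 µmol = 1410 × 10^-3 mmol = 1.41
Sum: 63.1 + 3.58 + 7.33 + 2.55 + 1.41 = 77.97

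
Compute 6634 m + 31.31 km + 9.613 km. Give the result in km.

In km:
  6634 m = 6634 × 10⁻³ km = 6.634
  31.31 km → 31.31
  9.613 km → 9.613
Sum: 6.634 + 31.31 + 9.613 = 47.557

47.557 km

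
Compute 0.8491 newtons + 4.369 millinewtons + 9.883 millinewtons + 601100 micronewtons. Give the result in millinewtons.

1464.452 millinewtons

In millinewtons:
  0.8491 newtons = 0.8491e3 millinewtons = 849.1
  4.369 millinewtons → 4.369
  9.883 millinewtons → 9.883
  601100 micronewtons = 601100e-3 millinewtons = 601.1
Sum: 849.1 + 4.369 + 9.883 + 601.1 = 1464.452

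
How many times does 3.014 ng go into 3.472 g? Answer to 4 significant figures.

1152000000

(3.472) / (3.014 × 10⁻⁹) = 1.152 × 10⁹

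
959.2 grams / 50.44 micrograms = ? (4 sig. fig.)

(959.2) / (50.44e-6) = 19.017e6

19020000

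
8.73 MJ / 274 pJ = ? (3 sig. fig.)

31900000000000000

(8.73 × 10^6) / (274 × 10^-12) = 0.03186 × 10^18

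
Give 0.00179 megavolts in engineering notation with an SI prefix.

1.79 kilovolts

= 1.79 × 10^3 volts; 10^3 is kilo.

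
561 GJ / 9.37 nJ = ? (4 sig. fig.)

(561 × 10^9) / (9.37 × 10^-9) = 59.872 × 10^18

59870000000000000000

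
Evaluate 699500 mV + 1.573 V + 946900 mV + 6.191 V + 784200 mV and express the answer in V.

2438.364 V

In V:
  699500 mV = 699500 × 10^-3 V = 699.5
  1.573 V → 1.573
  946900 mV = 946900 × 10^-3 V = 946.9
  6.191 V → 6.191
  784200 mV = 784200 × 10^-3 V = 784.2
Sum: 699.5 + 1.573 + 946.9 + 6.191 + 784.2 = 2438.364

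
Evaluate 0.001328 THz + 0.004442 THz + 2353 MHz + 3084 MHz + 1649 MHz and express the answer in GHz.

In GHz:
  0.001328 THz = 0.001328 × 10^3 GHz = 1.328
  0.004442 THz = 0.004442 × 10^3 GHz = 4.442
  2353 MHz = 2353 × 10^-3 GHz = 2.353
  3084 MHz = 3084 × 10^-3 GHz = 3.084
  1649 MHz = 1649 × 10^-3 GHz = 1.649
Sum: 1.328 + 4.442 + 2.353 + 3.084 + 1.649 = 12.856

12.856 GHz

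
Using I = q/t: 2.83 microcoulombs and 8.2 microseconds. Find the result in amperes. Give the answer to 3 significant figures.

0.345 amperes

(2.83 × 10⁻⁶) / (8.2 × 10⁻⁶) = 0.34512 A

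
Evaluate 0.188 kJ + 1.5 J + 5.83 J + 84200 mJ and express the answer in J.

279.53 J

In J:
  0.188 kJ = 0.188 × 10³ J = 188
  1.5 J → 1.5
  5.83 J → 5.83
  84200 mJ = 84200 × 10⁻³ J = 84.2
Sum: 188 + 1.5 + 5.83 + 84.2 = 279.53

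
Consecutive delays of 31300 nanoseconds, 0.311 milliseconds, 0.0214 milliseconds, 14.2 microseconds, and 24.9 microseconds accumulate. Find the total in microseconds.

402.8 microseconds

In microseconds:
  31300 nanoseconds = 31300 × 10^-3 microseconds = 31.3
  0.311 milliseconds = 0.311 × 10^3 microseconds = 311
  0.0214 milliseconds = 0.0214 × 10^3 microseconds = 21.4
  14.2 microseconds → 14.2
  24.9 microseconds → 24.9
Sum: 31.3 + 311 + 21.4 + 14.2 + 24.9 = 402.8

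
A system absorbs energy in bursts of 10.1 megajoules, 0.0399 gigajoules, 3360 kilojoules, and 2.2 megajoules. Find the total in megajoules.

In megajoules:
  10.1 megajoules → 10.1
  0.0399 gigajoules = 0.0399 × 10^3 megajoules = 39.9
  3360 kilojoules = 3360 × 10^-3 megajoules = 3.36
  2.2 megajoules → 2.2
Sum: 10.1 + 39.9 + 3.36 + 2.2 = 55.56

55.56 megajoules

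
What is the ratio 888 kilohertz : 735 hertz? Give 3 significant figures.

(888 × 10³) / (735) = 1.208 × 10³

1210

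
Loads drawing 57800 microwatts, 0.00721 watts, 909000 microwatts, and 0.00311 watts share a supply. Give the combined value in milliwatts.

In milliwatts:
  57800 microwatts = 57800 × 10⁻³ milliwatts = 57.8
  0.00721 watts = 0.00721 × 10³ milliwatts = 7.21
  909000 microwatts = 909000 × 10⁻³ milliwatts = 909
  0.00311 watts = 0.00311 × 10³ milliwatts = 3.11
Sum: 57.8 + 7.21 + 909 + 3.11 = 977.12

977.12 milliwatts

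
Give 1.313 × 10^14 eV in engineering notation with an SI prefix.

= 131.3 × 10^12 eV; 10^12 is tera.

131.3 TeV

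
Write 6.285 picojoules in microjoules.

0.000006285 microjoules

pico = 1e-12, micro = 1e-6; factor is 1e-6.
6.285 × 1e-6 = 0.000006285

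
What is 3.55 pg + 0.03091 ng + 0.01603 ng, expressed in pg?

In pg:
  3.55 pg → 3.55
  0.03091 ng = 0.03091 × 10³ pg = 30.91
  0.01603 ng = 0.01603 × 10³ pg = 16.03
Sum: 3.55 + 30.91 + 16.03 = 50.49

50.49 pg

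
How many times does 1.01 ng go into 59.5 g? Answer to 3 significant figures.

58900000000

(59.5) / (1.01e-9) = 58.91e9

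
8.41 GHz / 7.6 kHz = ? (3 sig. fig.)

(8.41 × 10^9) / (7.6 × 10^3) = 1.107 × 10^6

1110000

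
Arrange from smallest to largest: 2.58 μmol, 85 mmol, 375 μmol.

2.58 μmol < 375 μmol < 85 mmol

2.58 μmol = 0.00000258 mol
85 mmol = 0.085 mol
375 μmol = 0.000375 mol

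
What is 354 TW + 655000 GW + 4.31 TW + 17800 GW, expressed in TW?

In TW:
  354 TW → 354
  655000 GW = 655000 × 10^-3 TW = 655
  4.31 TW → 4.31
  17800 GW = 17800 × 10^-3 TW = 17.8
Sum: 354 + 655 + 4.31 + 17.8 = 1031.11

1031.11 TW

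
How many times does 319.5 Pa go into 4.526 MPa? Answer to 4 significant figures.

14170

(4.526 × 10⁶) / (319.5) = 0.014166 × 10⁶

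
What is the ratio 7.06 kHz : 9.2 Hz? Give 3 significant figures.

767

(7.06 × 10³) / (9.2) = 0.7674 × 10³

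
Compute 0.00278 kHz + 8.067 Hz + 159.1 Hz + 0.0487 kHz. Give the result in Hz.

In Hz:
  0.00278 kHz = 0.00278 × 10³ Hz = 2.78
  8.067 Hz → 8.067
  159.1 Hz → 159.1
  0.0487 kHz = 0.0487 × 10³ Hz = 48.7
Sum: 2.78 + 8.067 + 159.1 + 48.7 = 218.647

218.647 Hz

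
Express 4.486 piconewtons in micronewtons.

pico = 10⁻¹², micro = 10⁻⁶; factor is 10⁻⁶.
4.486 × 10⁻⁶ = 0.000004486

0.000004486 micronewtons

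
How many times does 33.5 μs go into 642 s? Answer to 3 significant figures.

19200000

(642) / (33.5 × 10⁻⁶) = 19.16 × 10⁶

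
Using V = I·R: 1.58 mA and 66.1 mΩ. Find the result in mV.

0.104438 mV

1.58 × 10^-3 × 66.1 × 10^-3 = 104.438 × 10^-6 V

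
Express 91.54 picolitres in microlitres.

0.00009154 microlitres

pico = 1e-12, micro = 1e-6; factor is 1e-6.
91.54 × 1e-6 = 0.00009154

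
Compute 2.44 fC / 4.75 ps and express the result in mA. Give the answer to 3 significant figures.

0.514 mA

(2.44 × 10^-15) / (4.75 × 10^-12) = 0.51368 × 10^-3 A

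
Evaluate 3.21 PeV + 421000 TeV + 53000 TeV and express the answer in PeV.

In PeV:
  3.21 PeV → 3.21
  421000 TeV = 421000e-3 PeV = 421
  53000 TeV = 53000e-3 PeV = 53
Sum: 3.21 + 421 + 53 = 477.21

477.21 PeV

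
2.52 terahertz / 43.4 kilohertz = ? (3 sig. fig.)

58100000

(2.52 × 10¹²) / (43.4 × 10³) = 0.05806 × 10⁹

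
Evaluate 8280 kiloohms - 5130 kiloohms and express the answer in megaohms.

In megaohms:
  8280 kiloohms = 8280 × 10⁻³ megaohms = 8.28
  5130 kiloohms = 5130 × 10⁻³ megaohms = 5.13
Difference: 8.28 - 5.13 = 3.15

3.15 megaohms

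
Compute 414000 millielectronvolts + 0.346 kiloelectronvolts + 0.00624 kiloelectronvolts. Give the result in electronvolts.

766.24 electronvolts

In electronvolts:
  414000 millielectronvolts = 414000 × 10^-3 electronvolts = 414
  0.346 kiloelectronvolts = 0.346 × 10^3 electronvolts = 346
  0.00624 kiloelectronvolts = 0.00624 × 10^3 electronvolts = 6.24
Sum: 414 + 346 + 6.24 = 766.24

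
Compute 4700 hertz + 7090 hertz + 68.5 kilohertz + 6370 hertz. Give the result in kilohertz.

86.66 kilohertz

In kilohertz:
  4700 hertz = 4700 × 10^-3 kilohertz = 4.7
  7090 hertz = 7090 × 10^-3 kilohertz = 7.09
  68.5 kilohertz → 68.5
  6370 hertz = 6370 × 10^-3 kilohertz = 6.37
Sum: 4.7 + 7.09 + 68.5 + 6.37 = 86.66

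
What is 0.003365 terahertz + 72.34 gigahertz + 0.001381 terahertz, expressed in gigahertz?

In gigahertz:
  0.003365 terahertz = 0.003365 × 10^3 gigahertz = 3.365
  72.34 gigahertz → 72.34
  0.001381 terahertz = 0.001381 × 10^3 gigahertz = 1.381
Sum: 3.365 + 72.34 + 1.381 = 77.086

77.086 gigahertz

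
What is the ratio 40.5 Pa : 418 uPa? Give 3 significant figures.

96900

(40.5) / (418e-6) = 0.09689e6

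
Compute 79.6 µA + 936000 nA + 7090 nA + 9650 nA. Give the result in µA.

1032.34 µA

In µA:
  79.6 µA → 79.6
  936000 nA = 936000 × 10⁻³ µA = 936
  7090 nA = 7090 × 10⁻³ µA = 7.09
  9650 nA = 9650 × 10⁻³ µA = 9.65
Sum: 79.6 + 936 + 7.09 + 9.65 = 1032.34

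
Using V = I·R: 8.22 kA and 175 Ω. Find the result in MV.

8.22 × 10^3 × 175 = 1438.5 × 10^3 V

1.4385 MV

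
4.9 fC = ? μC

femto = 10⁻¹⁵, micro = 10⁻⁶; factor is 10⁻⁹.
4.9 × 10⁻⁹ = 0.0000000049

0.0000000049 μC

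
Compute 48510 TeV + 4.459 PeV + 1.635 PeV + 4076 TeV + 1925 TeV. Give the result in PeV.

60.605 PeV

In PeV:
  48510 TeV = 48510 × 10^-3 PeV = 48.51
  4.459 PeV → 4.459
  1.635 PeV → 1.635
  4076 TeV = 4076 × 10^-3 PeV = 4.076
  1925 TeV = 1925 × 10^-3 PeV = 1.925
Sum: 48.51 + 4.459 + 1.635 + 4.076 + 1.925 = 60.605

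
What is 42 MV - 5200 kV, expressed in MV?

In MV:
  42 MV → 42
  5200 kV = 5200 × 10^-3 MV = 5.2
Difference: 42 - 5.2 = 36.8

36.8 MV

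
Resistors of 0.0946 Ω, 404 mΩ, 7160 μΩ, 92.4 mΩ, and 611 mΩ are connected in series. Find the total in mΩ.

In mΩ:
  0.0946 Ω = 0.0946e3 mΩ = 94.6
  404 mΩ → 404
  7160 μΩ = 7160e-3 mΩ = 7.16
  92.4 mΩ → 92.4
  611 mΩ → 611
Sum: 94.6 + 404 + 7.16 + 92.4 + 611 = 1209.16

1209.16 mΩ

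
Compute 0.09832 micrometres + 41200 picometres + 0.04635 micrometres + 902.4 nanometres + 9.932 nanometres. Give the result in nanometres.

1098.202 nanometres

In nanometres:
  0.09832 micrometres = 0.09832 × 10³ nanometres = 98.32
  41200 picometres = 41200 × 10⁻³ nanometres = 41.2
  0.04635 micrometres = 0.04635 × 10³ nanometres = 46.35
  902.4 nanometres → 902.4
  9.932 nanometres → 9.932
Sum: 98.32 + 41.2 + 46.35 + 902.4 + 9.932 = 1098.202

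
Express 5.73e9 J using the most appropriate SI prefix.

5.73 GJ

= 5.73e9 J; 1e9 is giga.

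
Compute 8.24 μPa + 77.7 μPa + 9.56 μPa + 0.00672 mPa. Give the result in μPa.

In μPa:
  8.24 μPa → 8.24
  77.7 μPa → 77.7
  9.56 μPa → 9.56
  0.00672 mPa = 0.00672 × 10^3 μPa = 6.72
Sum: 8.24 + 77.7 + 9.56 + 6.72 = 102.22

102.22 μPa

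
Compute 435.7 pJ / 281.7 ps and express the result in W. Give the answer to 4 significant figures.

(435.7e-12) / (281.7e-12) = 1.54668 W

1.547 W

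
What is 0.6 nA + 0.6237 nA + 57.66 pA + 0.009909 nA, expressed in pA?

In pA:
  0.6 nA = 0.6 × 10³ pA = 600
  0.6237 nA = 0.6237 × 10³ pA = 623.7
  57.66 pA → 57.66
  0.009909 nA = 0.009909 × 10³ pA = 9.909
Sum: 600 + 623.7 + 57.66 + 9.909 = 1291.269

1291.269 pA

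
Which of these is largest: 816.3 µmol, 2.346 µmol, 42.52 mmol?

42.52 mmol

816.3 µmol = 0.0008163 mol
2.346 µmol = 0.000002346 mol
42.52 mmol = 0.04252 mol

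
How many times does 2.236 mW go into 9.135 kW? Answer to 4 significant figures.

(9.135 × 10^3) / (2.236 × 10^-3) = 4.0854 × 10^6

4085000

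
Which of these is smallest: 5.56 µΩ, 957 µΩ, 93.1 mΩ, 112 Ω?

5.56 µΩ = 0.00000556 Ω
957 µΩ = 0.000957 Ω
93.1 mΩ = 0.0931 Ω
112 Ω = 112 Ω

5.56 µΩ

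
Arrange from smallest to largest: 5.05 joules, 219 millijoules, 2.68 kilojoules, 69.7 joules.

5.05 joules = 5.05 joules
219 millijoules = 0.219 joules
2.68 kilojoules = 2680 joules
69.7 joules = 69.7 joules

219 millijoules < 5.05 joules < 69.7 joules < 2.68 kilojoules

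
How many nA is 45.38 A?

45380000000 nA

(no prefix) = 1e0, nano = 1e-9; factor is 1e9.
45.38 × 1e9 = 45380000000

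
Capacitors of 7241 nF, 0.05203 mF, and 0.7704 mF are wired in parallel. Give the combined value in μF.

In μF:
  7241 nF = 7241 × 10^-3 μF = 7.241
  0.05203 mF = 0.05203 × 10^3 μF = 52.03
  0.7704 mF = 0.7704 × 10^3 μF = 770.4
Sum: 7.241 + 52.03 + 770.4 = 829.671

829.671 μF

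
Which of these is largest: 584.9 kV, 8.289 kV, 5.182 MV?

5.182 MV

584.9 kV = 584900 V
8.289 kV = 8289 V
5.182 MV = 5182000 V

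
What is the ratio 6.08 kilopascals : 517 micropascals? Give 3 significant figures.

11800000

(6.08 × 10^3) / (517 × 10^-6) = 0.01176 × 10^9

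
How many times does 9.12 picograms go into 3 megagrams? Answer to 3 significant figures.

(3 × 10⁶) / (9.12 × 10⁻¹²) = 0.3289 × 10¹⁸

329000000000000000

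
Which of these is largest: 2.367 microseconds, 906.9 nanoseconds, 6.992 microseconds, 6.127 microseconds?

6.992 microseconds

2.367 microseconds = 0.000002367 seconds
906.9 nanoseconds = 0.0000009069 seconds
6.992 microseconds = 0.000006992 seconds
6.127 microseconds = 0.000006127 seconds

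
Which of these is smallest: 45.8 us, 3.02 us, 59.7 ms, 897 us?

45.8 us = 0.0000458 s
3.02 us = 0.00000302 s
59.7 ms = 0.0597 s
897 us = 0.000897 s

3.02 us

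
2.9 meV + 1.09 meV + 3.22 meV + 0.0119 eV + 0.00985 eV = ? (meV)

28.96 meV

In meV:
  2.9 meV → 2.9
  1.09 meV → 1.09
  3.22 meV → 3.22
  0.0119 eV = 0.0119e3 meV = 11.9
  0.00985 eV = 0.00985e3 meV = 9.85
Sum: 2.9 + 1.09 + 3.22 + 11.9 + 9.85 = 28.96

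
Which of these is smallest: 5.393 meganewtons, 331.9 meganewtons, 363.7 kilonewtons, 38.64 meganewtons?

363.7 kilonewtons

5.393 meganewtons = 5393000 newtons
331.9 meganewtons = 331900000 newtons
363.7 kilonewtons = 363700 newtons
38.64 meganewtons = 38640000 newtons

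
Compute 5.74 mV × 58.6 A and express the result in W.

0.336364 W

5.74 × 10^-3 × 58.6 = 336.364 × 10^-3 W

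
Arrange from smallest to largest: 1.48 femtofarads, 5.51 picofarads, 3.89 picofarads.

1.48 femtofarads < 3.89 picofarads < 5.51 picofarads

1.48 femtofarads = 0.00000000000000148 farads
5.51 picofarads = 0.00000000000551 farads
3.89 picofarads = 0.00000000000389 farads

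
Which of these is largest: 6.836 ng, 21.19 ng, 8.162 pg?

21.19 ng

6.836 ng = 0.000000006836 g
21.19 ng = 0.00000002119 g
8.162 pg = 0.000000000008162 g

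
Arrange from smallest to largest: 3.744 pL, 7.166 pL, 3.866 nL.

3.744 pL < 7.166 pL < 3.866 nL

3.744 pL = 0.000000000003744 L
7.166 pL = 0.000000000007166 L
3.866 nL = 0.000000003866 L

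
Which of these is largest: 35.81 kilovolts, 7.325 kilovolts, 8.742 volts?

35.81 kilovolts = 35810 volts
7.325 kilovolts = 7325 volts
8.742 volts = 8.742 volts

35.81 kilovolts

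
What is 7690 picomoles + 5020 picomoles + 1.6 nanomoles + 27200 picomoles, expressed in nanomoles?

In nanomoles:
  7690 picomoles = 7690 × 10^-3 nanomoles = 7.69
  5020 picomoles = 5020 × 10^-3 nanomoles = 5.02
  1.6 nanomoles → 1.6
  27200 picomoles = 27200 × 10^-3 nanomoles = 27.2
Sum: 7.69 + 5.02 + 1.6 + 27.2 = 41.51

41.51 nanomoles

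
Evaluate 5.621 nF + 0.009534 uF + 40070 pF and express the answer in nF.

In nF:
  5.621 nF → 5.621
  0.009534 uF = 0.009534 × 10^3 nF = 9.534
  40070 pF = 40070 × 10^-3 nF = 40.07
Sum: 5.621 + 9.534 + 40.07 = 55.225

55.225 nF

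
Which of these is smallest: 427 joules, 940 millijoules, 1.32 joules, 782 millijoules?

427 joules = 427 joules
940 millijoules = 0.94 joules
1.32 joules = 1.32 joules
782 millijoules = 0.782 joules

782 millijoules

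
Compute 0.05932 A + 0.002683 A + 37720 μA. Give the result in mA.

99.723 mA

In mA:
  0.05932 A = 0.05932 × 10³ mA = 59.32
  0.002683 A = 0.002683 × 10³ mA = 2.683
  37720 μA = 37720 × 10⁻³ mA = 37.72
Sum: 59.32 + 2.683 + 37.72 = 99.723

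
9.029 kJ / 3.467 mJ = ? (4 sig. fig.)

2604000

(9.029e3) / (3.467e-3) = 2.6043e6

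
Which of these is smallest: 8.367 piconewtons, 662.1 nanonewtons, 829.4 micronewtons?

8.367 piconewtons = 0.000000000008367 newtons
662.1 nanonewtons = 0.0000006621 newtons
829.4 micronewtons = 0.0008294 newtons

8.367 piconewtons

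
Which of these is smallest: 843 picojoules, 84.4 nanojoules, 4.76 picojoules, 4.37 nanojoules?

4.76 picojoules

843 picojoules = 0.000000000843 joules
84.4 nanojoules = 0.0000000844 joules
4.76 picojoules = 0.00000000000476 joules
4.37 nanojoules = 0.00000000437 joules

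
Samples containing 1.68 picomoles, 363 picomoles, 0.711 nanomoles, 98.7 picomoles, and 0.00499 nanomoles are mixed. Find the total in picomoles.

In picomoles:
  1.68 picomoles → 1.68
  363 picomoles → 363
  0.711 nanomoles = 0.711 × 10^3 picomoles = 711
  98.7 picomoles → 98.7
  0.00499 nanomoles = 0.00499 × 10^3 picomoles = 4.99
Sum: 1.68 + 363 + 711 + 98.7 + 4.99 = 1179.37

1179.37 picomoles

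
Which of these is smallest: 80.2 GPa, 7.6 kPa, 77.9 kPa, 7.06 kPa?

80.2 GPa = 80200000000 Pa
7.6 kPa = 7600 Pa
77.9 kPa = 77900 Pa
7.06 kPa = 7060 Pa

7.06 kPa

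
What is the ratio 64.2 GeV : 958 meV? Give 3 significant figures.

67000000000

(64.2 × 10⁹) / (958 × 10⁻³) = 0.06701 × 10¹²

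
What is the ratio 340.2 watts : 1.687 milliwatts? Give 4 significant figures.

(340.2) / (1.687 × 10⁻³) = 201.66 × 10³

201700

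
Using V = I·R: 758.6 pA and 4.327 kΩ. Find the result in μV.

3.2824622 μV

758.6e-12 × 4.327e3 = 3282.4622e-9 V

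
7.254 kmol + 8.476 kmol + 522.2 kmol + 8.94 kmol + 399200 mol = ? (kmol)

In kmol:
  7.254 kmol → 7.254
  8.476 kmol → 8.476
  522.2 kmol → 522.2
  8.94 kmol → 8.94
  399200 mol = 399200 × 10⁻³ kmol = 399.2
Sum: 7.254 + 8.476 + 522.2 + 8.94 + 399.2 = 946.07

946.07 kmol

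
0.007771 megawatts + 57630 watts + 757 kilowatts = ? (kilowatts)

In kilowatts:
  0.007771 megawatts = 0.007771e3 kilowatts = 7.771
  57630 watts = 57630e-3 kilowatts = 57.63
  757 kilowatts → 757
Sum: 7.771 + 57.63 + 757 = 822.401

822.401 kilowatts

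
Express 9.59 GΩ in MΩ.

9590 MΩ

giga = 1e9, mega = 1e6; factor is 1e3.
9.59 × 1e3 = 9590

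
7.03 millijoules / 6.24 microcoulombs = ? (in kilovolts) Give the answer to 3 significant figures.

1.13 kilovolts

(7.03 × 10⁻³) / (6.24 × 10⁻⁶) = 1.1266 × 10³ V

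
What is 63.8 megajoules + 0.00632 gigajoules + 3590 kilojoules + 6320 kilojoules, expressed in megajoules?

80.03 megajoules

In megajoules:
  63.8 megajoules → 63.8
  0.00632 gigajoules = 0.00632e3 megajoules = 6.32
  3590 kilojoules = 3590e-3 megajoules = 3.59
  6320 kilojoules = 6320e-3 megajoules = 6.32
Sum: 63.8 + 6.32 + 3.59 + 6.32 = 80.03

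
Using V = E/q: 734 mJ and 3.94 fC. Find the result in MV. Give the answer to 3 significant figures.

186000000 MV

(734 × 10^-3) / (3.94 × 10^-15) = 186.29 × 10^12 V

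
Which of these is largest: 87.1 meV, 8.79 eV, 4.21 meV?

8.79 eV

87.1 meV = 0.0871 eV
8.79 eV = 8.79 eV
4.21 meV = 0.00421 eV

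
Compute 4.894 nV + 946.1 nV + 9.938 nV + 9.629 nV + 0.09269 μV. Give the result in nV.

In nV:
  4.894 nV → 4.894
  946.1 nV → 946.1
  9.938 nV → 9.938
  9.629 nV → 9.629
  0.09269 μV = 0.09269 × 10³ nV = 92.69
Sum: 4.894 + 946.1 + 9.938 + 9.629 + 92.69 = 1063.251

1063.251 nV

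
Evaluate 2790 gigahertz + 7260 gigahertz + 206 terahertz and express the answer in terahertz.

216.05 terahertz

In terahertz:
  2790 gigahertz = 2790e-3 terahertz = 2.79
  7260 gigahertz = 7260e-3 terahertz = 7.26
  206 terahertz → 206
Sum: 2.79 + 7.26 + 206 = 216.05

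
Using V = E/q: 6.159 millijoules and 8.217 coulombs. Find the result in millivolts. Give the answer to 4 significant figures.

(6.159 × 10⁻³) / (8.217) = 0.749544 × 10⁻³ V

0.7495 millivolts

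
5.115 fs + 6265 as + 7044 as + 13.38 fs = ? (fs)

31.804 fs

In fs:
  5.115 fs → 5.115
  6265 as = 6265 × 10^-3 fs = 6.265
  7044 as = 7044 × 10^-3 fs = 7.044
  13.38 fs → 13.38
Sum: 5.115 + 6.265 + 7.044 + 13.38 = 31.804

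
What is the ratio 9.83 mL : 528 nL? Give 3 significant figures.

(9.83e-3) / (528e-9) = 0.01862e6

18600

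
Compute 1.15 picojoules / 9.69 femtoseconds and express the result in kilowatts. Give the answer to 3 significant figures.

0.119 kilowatts

(1.15e-12) / (9.69e-15) = 0.11868e3 W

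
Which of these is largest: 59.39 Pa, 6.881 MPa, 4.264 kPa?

6.881 MPa

59.39 Pa = 59.39 Pa
6.881 MPa = 6881000 Pa
4.264 kPa = 4264 Pa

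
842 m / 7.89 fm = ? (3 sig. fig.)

(842) / (7.89e-15) = 106.7e15

107000000000000000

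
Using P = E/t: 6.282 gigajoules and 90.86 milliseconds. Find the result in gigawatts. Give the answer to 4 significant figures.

(6.282 × 10^9) / (90.86 × 10^-3) = 0.0691393 × 10^12 W

69.14 gigawatts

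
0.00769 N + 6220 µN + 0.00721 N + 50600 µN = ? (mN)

71.72 mN

In mN:
  0.00769 N = 0.00769e3 mN = 7.69
  6220 µN = 6220e-3 mN = 6.22
  0.00721 N = 0.00721e3 mN = 7.21
  50600 µN = 50600e-3 mN = 50.6
Sum: 7.69 + 6.22 + 7.21 + 50.6 = 71.72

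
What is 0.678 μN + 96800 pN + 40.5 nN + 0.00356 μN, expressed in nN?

818.86 nN

In nN:
  0.678 μN = 0.678 × 10³ nN = 678
  96800 pN = 96800 × 10⁻³ nN = 96.8
  40.5 nN → 40.5
  0.00356 μN = 0.00356 × 10³ nN = 3.56
Sum: 678 + 96.8 + 40.5 + 3.56 = 818.86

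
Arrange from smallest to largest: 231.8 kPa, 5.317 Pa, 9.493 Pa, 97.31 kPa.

231.8 kPa = 231800 Pa
5.317 Pa = 5.317 Pa
9.493 Pa = 9.493 Pa
97.31 kPa = 97310 Pa

5.317 Pa < 9.493 Pa < 97.31 kPa < 231.8 kPa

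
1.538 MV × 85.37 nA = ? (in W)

1.538 × 10⁶ × 85.37 × 10⁻⁹ = 131.29906 × 10⁻³ W

0.13129906 W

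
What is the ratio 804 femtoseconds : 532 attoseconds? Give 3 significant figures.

1510

(804 × 10⁻¹⁵) / (532 × 10⁻¹⁸) = 1.511 × 10³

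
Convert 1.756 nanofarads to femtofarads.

1756000 femtofarads

nano = 10⁻⁹, femto = 10⁻¹⁵; factor is 10⁶.
1.756 × 10⁶ = 1756000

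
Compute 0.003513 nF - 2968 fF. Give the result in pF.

0.545 pF

In pF:
  0.003513 nF = 0.003513 × 10³ pF = 3.513
  2968 fF = 2968 × 10⁻³ pF = 2.968
Difference: 3.513 - 2.968 = 0.545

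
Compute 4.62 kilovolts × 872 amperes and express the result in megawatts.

4.62 × 10³ × 872 = 4028.64 × 10³ W

4.02864 megawatts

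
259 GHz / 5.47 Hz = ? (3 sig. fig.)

(259 × 10^9) / (5.47) = 47.35 × 10^9

47300000000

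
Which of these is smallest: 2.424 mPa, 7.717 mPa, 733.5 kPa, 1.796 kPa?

2.424 mPa

2.424 mPa = 0.002424 Pa
7.717 mPa = 0.007717 Pa
733.5 kPa = 733500 Pa
1.796 kPa = 1796 Pa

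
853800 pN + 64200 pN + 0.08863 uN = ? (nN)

1006.63 nN

In nN:
  853800 pN = 853800e-3 nN = 853.8
  64200 pN = 64200e-3 nN = 64.2
  0.08863 uN = 0.08863e3 nN = 88.63
Sum: 853.8 + 64.2 + 88.63 = 1006.63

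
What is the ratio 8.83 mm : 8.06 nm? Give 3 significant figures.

(8.83e-3) / (8.06e-9) = 1.096e6

1100000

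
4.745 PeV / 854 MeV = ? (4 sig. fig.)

(4.745 × 10¹⁵) / (854 × 10⁶) = 0.0055562 × 10⁹

5556000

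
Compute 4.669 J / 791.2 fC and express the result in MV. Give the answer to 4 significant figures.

(4.669) / (791.2e-15) = 0.00590116e15 V

5901000 MV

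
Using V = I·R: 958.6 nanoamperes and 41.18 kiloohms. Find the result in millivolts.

958.6e-9 × 41.18e3 = 39475.148e-6 V

39.475148 millivolts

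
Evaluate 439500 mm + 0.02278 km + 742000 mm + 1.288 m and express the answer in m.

1205.568 m

In m:
  439500 mm = 439500 × 10^-3 m = 439.5
  0.02278 km = 0.02278 × 10^3 m = 22.78
  742000 mm = 742000 × 10^-3 m = 742
  1.288 m → 1.288
Sum: 439.5 + 22.78 + 742 + 1.288 = 1205.568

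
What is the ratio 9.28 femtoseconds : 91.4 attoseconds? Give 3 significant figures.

102

(9.28 × 10⁻¹⁵) / (91.4 × 10⁻¹⁸) = 0.1015 × 10³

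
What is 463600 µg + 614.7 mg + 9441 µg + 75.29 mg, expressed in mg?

1163.031 mg

In mg:
  463600 µg = 463600 × 10⁻³ mg = 463.6
  614.7 mg → 614.7
  9441 µg = 9441 × 10⁻³ mg = 9.441
  75.29 mg → 75.29
Sum: 463.6 + 614.7 + 9.441 + 75.29 = 1163.031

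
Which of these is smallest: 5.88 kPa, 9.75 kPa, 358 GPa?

5.88 kPa

5.88 kPa = 5880 Pa
9.75 kPa = 9750 Pa
358 GPa = 358000000000 Pa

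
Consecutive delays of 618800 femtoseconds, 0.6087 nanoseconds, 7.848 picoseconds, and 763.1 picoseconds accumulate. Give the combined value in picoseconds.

1998.448 picoseconds

In picoseconds:
  618800 femtoseconds = 618800e-3 picoseconds = 618.8
  0.6087 nanoseconds = 0.6087e3 picoseconds = 608.7
  7.848 picoseconds → 7.848
  763.1 picoseconds → 763.1
Sum: 618.8 + 608.7 + 7.848 + 763.1 = 1998.448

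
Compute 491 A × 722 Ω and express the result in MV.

0.354502 MV

491 × 722 = 354502 V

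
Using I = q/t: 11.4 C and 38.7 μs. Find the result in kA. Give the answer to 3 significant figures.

295 kA

(11.4) / (38.7e-6) = 0.29457e6 A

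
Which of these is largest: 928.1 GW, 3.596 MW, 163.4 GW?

928.1 GW

928.1 GW = 928100000000 W
3.596 MW = 3596000 W
163.4 GW = 163400000000 W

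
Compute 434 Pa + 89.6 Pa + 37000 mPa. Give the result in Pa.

In Pa:
  434 Pa → 434
  89.6 Pa → 89.6
  37000 mPa = 37000 × 10⁻³ Pa = 37
Sum: 434 + 89.6 + 37 = 560.6

560.6 Pa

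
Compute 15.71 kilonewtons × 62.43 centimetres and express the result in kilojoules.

9.807753 kilojoules

15.71e3 × 62.43e-2 = 980.7753e1 J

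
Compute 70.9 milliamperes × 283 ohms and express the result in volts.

70.9e-3 × 283 = 20064.7e-3 V

20.0647 volts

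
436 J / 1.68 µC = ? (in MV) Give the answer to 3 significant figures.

260 MV

(436) / (1.68 × 10⁻⁶) = 259.52 × 10⁶ V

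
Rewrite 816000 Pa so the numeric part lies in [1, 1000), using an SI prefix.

= 816 × 10³ Pa; 10³ is kilo.

816 kPa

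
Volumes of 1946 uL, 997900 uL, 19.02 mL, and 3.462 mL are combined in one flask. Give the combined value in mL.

In mL:
  1946 uL = 1946e-3 mL = 1.946
  997900 uL = 997900e-3 mL = 997.9
  19.02 mL → 19.02
  3.462 mL → 3.462
Sum: 1.946 + 997.9 + 19.02 + 3.462 = 1022.328

1022.328 mL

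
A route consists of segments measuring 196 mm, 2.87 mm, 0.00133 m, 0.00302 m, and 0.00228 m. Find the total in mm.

In mm:
  196 mm → 196
  2.87 mm → 2.87
  0.00133 m = 0.00133 × 10^3 mm = 1.33
  0.00302 m = 0.00302 × 10^3 mm = 3.02
  0.00228 m = 0.00228 × 10^3 mm = 2.28
Sum: 196 + 2.87 + 1.33 + 3.02 + 2.28 = 205.5

205.5 mm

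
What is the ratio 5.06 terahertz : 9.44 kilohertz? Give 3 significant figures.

(5.06 × 10¹²) / (9.44 × 10³) = 0.536 × 10⁹

536000000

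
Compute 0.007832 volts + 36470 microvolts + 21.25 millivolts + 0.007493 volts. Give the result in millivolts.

73.045 millivolts

In millivolts:
  0.007832 volts = 0.007832 × 10^3 millivolts = 7.832
  36470 microvolts = 36470 × 10^-3 millivolts = 36.47
  21.25 millivolts → 21.25
  0.007493 volts = 0.007493 × 10^3 millivolts = 7.493
Sum: 7.832 + 36.47 + 21.25 + 7.493 = 73.045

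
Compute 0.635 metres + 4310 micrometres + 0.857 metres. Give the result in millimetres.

In millimetres:
  0.635 metres = 0.635e3 millimetres = 635
  4310 micrometres = 4310e-3 millimetres = 4.31
  0.857 metres = 0.857e3 millimetres = 857
Sum: 635 + 4.31 + 857 = 1496.31

1496.31 millimetres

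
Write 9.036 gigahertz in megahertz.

9036 megahertz

giga = 10⁹, mega = 10⁶; factor is 10³.
9.036 × 10³ = 9036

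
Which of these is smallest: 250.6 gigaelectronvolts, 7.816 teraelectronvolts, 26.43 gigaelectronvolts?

26.43 gigaelectronvolts

250.6 gigaelectronvolts = 250600000000 electronvolts
7.816 teraelectronvolts = 7816000000000 electronvolts
26.43 gigaelectronvolts = 26430000000 electronvolts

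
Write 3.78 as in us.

0.00000000000378 us

atto = 10^-18, micro = 10^-6; factor is 10^-12.
3.78 × 10^-12 = 0.00000000000378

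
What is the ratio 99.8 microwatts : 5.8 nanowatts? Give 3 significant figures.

17200

(99.8e-6) / (5.8e-9) = 17.21e3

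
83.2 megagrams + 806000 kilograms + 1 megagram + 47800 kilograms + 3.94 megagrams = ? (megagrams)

In megagrams:
  83.2 megagrams → 83.2
  806000 kilograms = 806000 × 10⁻³ megagrams = 806
  1 megagram → 1
  47800 kilograms = 47800 × 10⁻³ megagrams = 47.8
  3.94 megagrams → 3.94
Sum: 83.2 + 806 + 1 + 47.8 + 3.94 = 941.94

941.94 megagrams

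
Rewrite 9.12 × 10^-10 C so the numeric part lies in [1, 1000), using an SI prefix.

= 912 × 10^-12 C; 10^-12 is pico.

912 pC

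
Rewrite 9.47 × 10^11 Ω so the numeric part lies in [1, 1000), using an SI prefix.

= 947 × 10^9 Ω; 10^9 is giga.

947 GΩ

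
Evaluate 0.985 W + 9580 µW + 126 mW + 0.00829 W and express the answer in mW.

In mW:
  0.985 W = 0.985 × 10³ mW = 985
  9580 µW = 9580 × 10⁻³ mW = 9.58
  126 mW → 126
  0.00829 W = 0.00829 × 10³ mW = 8.29
Sum: 985 + 9.58 + 126 + 8.29 = 1128.87

1128.87 mW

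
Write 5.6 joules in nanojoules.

(no prefix) = 10⁰, nano = 10⁻⁹; factor is 10⁹.
5.6 × 10⁹ = 5600000000

5600000000 nanojoules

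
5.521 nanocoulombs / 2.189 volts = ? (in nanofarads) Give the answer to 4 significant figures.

2.522 nanofarads

(5.521e-9) / (2.189) = 2.52216e-9 F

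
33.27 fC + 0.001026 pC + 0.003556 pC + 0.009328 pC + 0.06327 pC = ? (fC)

In fC:
  33.27 fC → 33.27
  0.001026 pC = 0.001026 × 10³ fC = 1.026
  0.003556 pC = 0.003556 × 10³ fC = 3.556
  0.009328 pC = 0.009328 × 10³ fC = 9.328
  0.06327 pC = 0.06327 × 10³ fC = 63.27
Sum: 33.27 + 1.026 + 3.556 + 9.328 + 63.27 = 110.45

110.45 fC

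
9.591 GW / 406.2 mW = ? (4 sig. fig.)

(9.591e9) / (406.2e-3) = 0.023612e12

23610000000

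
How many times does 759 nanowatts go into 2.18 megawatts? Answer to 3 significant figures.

(2.18e6) / (759e-9) = 0.002872e15

2870000000000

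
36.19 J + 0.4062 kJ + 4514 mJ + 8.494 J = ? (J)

In J:
  36.19 J → 36.19
  0.4062 kJ = 0.4062 × 10^3 J = 406.2
  4514 mJ = 4514 × 10^-3 J = 4.514
  8.494 J → 8.494
Sum: 36.19 + 406.2 + 4.514 + 8.494 = 455.398

455.398 J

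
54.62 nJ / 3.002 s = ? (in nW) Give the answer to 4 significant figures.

18.19 nW

(54.62 × 10^-9) / (3.002) = 18.1945 × 10^-9 W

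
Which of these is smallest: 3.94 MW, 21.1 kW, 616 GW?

3.94 MW = 3940000 W
21.1 kW = 21100 W
616 GW = 616000000000 W

21.1 kW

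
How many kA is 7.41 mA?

0.00000741 kA

milli = 1e-3, kilo = 1e3; factor is 1e-6.
7.41 × 1e-6 = 0.00000741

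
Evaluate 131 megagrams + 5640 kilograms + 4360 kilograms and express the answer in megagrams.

141 megagrams

In megagrams:
  131 megagrams → 131
  5640 kilograms = 5640 × 10⁻³ megagrams = 5.64
  4360 kilograms = 4360 × 10⁻³ megagrams = 4.36
Sum: 131 + 5.64 + 4.36 = 141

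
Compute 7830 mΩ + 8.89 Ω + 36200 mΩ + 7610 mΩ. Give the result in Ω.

60.53 Ω

In Ω:
  7830 mΩ = 7830 × 10⁻³ Ω = 7.83
  8.89 Ω → 8.89
  36200 mΩ = 36200 × 10⁻³ Ω = 36.2
  7610 mΩ = 7610 × 10⁻³ Ω = 7.61
Sum: 7.83 + 8.89 + 36.2 + 7.61 = 60.53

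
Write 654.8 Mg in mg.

mega = 10⁶, milli = 10⁻³; factor is 10⁹.
654.8 × 10⁹ = 654800000000

654800000000 mg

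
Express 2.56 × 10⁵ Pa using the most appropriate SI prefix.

= 256 × 10³ Pa; 10³ is kilo.

256 kPa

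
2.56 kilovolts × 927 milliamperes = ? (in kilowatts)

2.56 × 10³ × 927 × 10⁻³ = 2373.12 W

2.37312 kilowatts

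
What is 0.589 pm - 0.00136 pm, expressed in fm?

587.64 fm

In fm:
  0.589 pm = 0.589 × 10^3 fm = 589
  0.00136 pm = 0.00136 × 10^3 fm = 1.36
Difference: 589 - 1.36 = 587.64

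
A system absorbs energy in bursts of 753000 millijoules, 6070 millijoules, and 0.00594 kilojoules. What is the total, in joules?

In joules:
  753000 millijoules = 753000e-3 joules = 753
  6070 millijoules = 6070e-3 joules = 6.07
  0.00594 kilojoules = 0.00594e3 joules = 5.94
Sum: 753 + 6.07 + 5.94 = 765.01

765.01 joules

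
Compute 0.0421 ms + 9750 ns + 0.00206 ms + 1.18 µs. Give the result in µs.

55.09 µs

In µs:
  0.0421 ms = 0.0421e3 µs = 42.1
  9750 ns = 9750e-3 µs = 9.75
  0.00206 ms = 0.00206e3 µs = 2.06
  1.18 µs → 1.18
Sum: 42.1 + 9.75 + 2.06 + 1.18 = 55.09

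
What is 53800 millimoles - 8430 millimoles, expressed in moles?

In moles:
  53800 millimoles = 53800e-3 moles = 53.8
  8430 millimoles = 8430e-3 moles = 8.43
Difference: 53.8 - 8.43 = 45.37

45.37 moles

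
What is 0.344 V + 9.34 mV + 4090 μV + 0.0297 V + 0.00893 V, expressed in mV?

In mV:
  0.344 V = 0.344e3 mV = 344
  9.34 mV → 9.34
  4090 μV = 4090e-3 mV = 4.09
  0.0297 V = 0.0297e3 mV = 29.7
  0.00893 V = 0.00893e3 mV = 8.93
Sum: 344 + 9.34 + 4.09 + 29.7 + 8.93 = 396.06

396.06 mV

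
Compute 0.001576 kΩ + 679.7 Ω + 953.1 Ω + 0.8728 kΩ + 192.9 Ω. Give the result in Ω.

2700.076 Ω

In Ω:
  0.001576 kΩ = 0.001576 × 10^3 Ω = 1.576
  679.7 Ω → 679.7
  953.1 Ω → 953.1
  0.8728 kΩ = 0.8728 × 10^3 Ω = 872.8
  192.9 Ω → 192.9
Sum: 1.576 + 679.7 + 953.1 + 872.8 + 192.9 = 2700.076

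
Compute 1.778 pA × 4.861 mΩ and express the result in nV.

1.778e-12 × 4.861e-3 = 8.642858e-15 V

0.000008642858 nV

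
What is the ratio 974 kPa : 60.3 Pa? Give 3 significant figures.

16200

(974 × 10^3) / (60.3) = 16.15 × 10^3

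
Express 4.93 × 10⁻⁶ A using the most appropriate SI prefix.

= 4.93 × 10⁻⁶ A; 10⁻⁶ is micro.

4.93 uA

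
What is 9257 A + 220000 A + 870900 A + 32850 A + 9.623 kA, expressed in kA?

In kA:
  9257 A = 9257 × 10^-3 kA = 9.257
  220000 A = 220000 × 10^-3 kA = 220
  870900 A = 870900 × 10^-3 kA = 870.9
  32850 A = 32850 × 10^-3 kA = 32.85
  9.623 kA → 9.623
Sum: 9.257 + 220 + 870.9 + 32.85 + 9.623 = 1142.63

1142.63 kA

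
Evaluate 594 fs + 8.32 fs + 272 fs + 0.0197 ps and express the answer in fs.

894.02 fs

In fs:
  594 fs → 594
  8.32 fs → 8.32
  272 fs → 272
  0.0197 ps = 0.0197 × 10^3 fs = 19.7
Sum: 594 + 8.32 + 272 + 19.7 = 894.02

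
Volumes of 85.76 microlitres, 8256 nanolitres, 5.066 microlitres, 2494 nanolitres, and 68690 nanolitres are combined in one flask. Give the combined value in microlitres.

In microlitres:
  85.76 microlitres → 85.76
  8256 nanolitres = 8256 × 10^-3 microlitres = 8.256
  5.066 microlitres → 5.066
  2494 nanolitres = 2494 × 10^-3 microlitres = 2.494
  68690 nanolitres = 68690 × 10^-3 microlitres = 68.69
Sum: 85.76 + 8.256 + 5.066 + 2.494 + 68.69 = 170.266

170.266 microlitres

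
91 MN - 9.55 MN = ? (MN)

81.45 MN

In MN:
  91 MN → 91
  9.55 MN → 9.55
Difference: 91 - 9.55 = 81.45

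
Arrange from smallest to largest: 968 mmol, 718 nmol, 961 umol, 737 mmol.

968 mmol = 0.968 mol
718 nmol = 0.000000718 mol
961 umol = 0.000961 mol
737 mmol = 0.737 mol

718 nmol < 961 umol < 737 mmol < 968 mmol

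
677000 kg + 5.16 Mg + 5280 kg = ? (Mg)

In Mg:
  677000 kg = 677000 × 10⁻³ Mg = 677
  5.16 Mg → 5.16
  5280 kg = 5280 × 10⁻³ Mg = 5.28
Sum: 677 + 5.16 + 5.28 = 687.44

687.44 Mg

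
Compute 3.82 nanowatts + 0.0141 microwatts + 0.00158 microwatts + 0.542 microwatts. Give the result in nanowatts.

561.5 nanowatts

In nanowatts:
  3.82 nanowatts → 3.82
  0.0141 microwatts = 0.0141 × 10^3 nanowatts = 14.1
  0.00158 microwatts = 0.00158 × 10^3 nanowatts = 1.58
  0.542 microwatts = 0.542 × 10^3 nanowatts = 542
Sum: 3.82 + 14.1 + 1.58 + 542 = 561.5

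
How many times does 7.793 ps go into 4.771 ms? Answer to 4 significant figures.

612200000

(4.771e-3) / (7.793e-12) = 0.61222e9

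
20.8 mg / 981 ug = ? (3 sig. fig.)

(20.8 × 10⁻³) / (981 × 10⁻⁶) = 0.0212 × 10³

21.2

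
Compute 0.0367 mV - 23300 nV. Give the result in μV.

13.4 μV

In μV:
  0.0367 mV = 0.0367 × 10^3 μV = 36.7
  23300 nV = 23300 × 10^-3 μV = 23.3
Difference: 36.7 - 23.3 = 13.4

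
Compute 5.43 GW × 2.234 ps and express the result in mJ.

5.43 × 10⁹ × 2.234 × 10⁻¹² = 12.13062 × 10⁻³ J

12.13062 mJ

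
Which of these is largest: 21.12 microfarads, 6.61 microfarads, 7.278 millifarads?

21.12 microfarads = 0.00002112 farads
6.61 microfarads = 0.00000661 farads
7.278 millifarads = 0.007278 farads

7.278 millifarads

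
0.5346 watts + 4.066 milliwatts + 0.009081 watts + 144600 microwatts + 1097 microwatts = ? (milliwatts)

693.444 milliwatts

In milliwatts:
  0.5346 watts = 0.5346e3 milliwatts = 534.6
  4.066 milliwatts → 4.066
  0.009081 watts = 0.009081e3 milliwatts = 9.081
  144600 microwatts = 144600e-3 milliwatts = 144.6
  1097 microwatts = 1097e-3 milliwatts = 1.097
Sum: 534.6 + 4.066 + 9.081 + 144.6 + 1.097 = 693.444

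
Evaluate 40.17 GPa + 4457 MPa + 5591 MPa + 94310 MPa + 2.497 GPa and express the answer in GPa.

147.025 GPa

In GPa:
  40.17 GPa → 40.17
  4457 MPa = 4457 × 10^-3 GPa = 4.457
  5591 MPa = 5591 × 10^-3 GPa = 5.591
  94310 MPa = 94310 × 10^-3 GPa = 94.31
  2.497 GPa → 2.497
Sum: 40.17 + 4.457 + 5.591 + 94.31 + 2.497 = 147.025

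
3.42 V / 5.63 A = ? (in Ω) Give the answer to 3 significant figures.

(3.42) / (5.63) = 0.60746 Ω

0.607 Ω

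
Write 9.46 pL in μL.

pico = 10⁻¹², micro = 10⁻⁶; factor is 10⁻⁶.
9.46 × 10⁻⁶ = 0.00000946

0.00000946 μL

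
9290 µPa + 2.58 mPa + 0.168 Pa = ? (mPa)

In mPa:
  9290 µPa = 9290e-3 mPa = 9.29
  2.58 mPa → 2.58
  0.168 Pa = 0.168e3 mPa = 168
Sum: 9.29 + 2.58 + 168 = 179.87

179.87 mPa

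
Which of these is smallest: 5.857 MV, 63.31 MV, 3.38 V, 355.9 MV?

5.857 MV = 5857000 V
63.31 MV = 63310000 V
3.38 V = 3.38 V
355.9 MV = 355900000 V

3.38 V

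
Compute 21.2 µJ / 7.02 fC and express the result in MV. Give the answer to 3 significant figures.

3020 MV

(21.2 × 10⁻⁶) / (7.02 × 10⁻¹⁵) = 3.0199 × 10⁹ V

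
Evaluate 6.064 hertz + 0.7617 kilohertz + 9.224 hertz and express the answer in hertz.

776.988 hertz

In hertz:
  6.064 hertz → 6.064
  0.7617 kilohertz = 0.7617e3 hertz = 761.7
  9.224 hertz → 9.224
Sum: 6.064 + 761.7 + 9.224 = 776.988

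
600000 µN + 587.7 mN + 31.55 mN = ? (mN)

1219.25 mN

In mN:
  600000 µN = 600000 × 10⁻³ mN = 600
  587.7 mN → 587.7
  31.55 mN → 31.55
Sum: 600 + 587.7 + 31.55 = 1219.25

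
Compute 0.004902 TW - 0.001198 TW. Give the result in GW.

In GW:
  0.004902 TW = 0.004902 × 10^3 GW = 4.902
  0.001198 TW = 0.001198 × 10^3 GW = 1.198
Difference: 4.902 - 1.198 = 3.704

3.704 GW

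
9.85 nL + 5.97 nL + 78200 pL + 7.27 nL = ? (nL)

In nL:
  9.85 nL → 9.85
  5.97 nL → 5.97
  78200 pL = 78200e-3 nL = 78.2
  7.27 nL → 7.27
Sum: 9.85 + 5.97 + 78.2 + 7.27 = 101.29

101.29 nL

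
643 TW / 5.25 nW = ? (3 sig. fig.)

(643 × 10¹²) / (5.25 × 10⁻⁹) = 122.5 × 10²¹

122000000000000000000000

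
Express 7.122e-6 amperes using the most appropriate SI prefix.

= 7.122e-6 amperes; 1e-6 is micro.

7.122 microamperes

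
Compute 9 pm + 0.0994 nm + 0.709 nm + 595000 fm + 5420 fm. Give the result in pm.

1417.82 pm

In pm:
  9 pm → 9
  0.0994 nm = 0.0994 × 10³ pm = 99.4
  0.709 nm = 0.709 × 10³ pm = 709
  595000 fm = 595000 × 10⁻³ pm = 595
  5420 fm = 5420 × 10⁻³ pm = 5.42
Sum: 9 + 99.4 + 709 + 595 + 5.42 = 1417.82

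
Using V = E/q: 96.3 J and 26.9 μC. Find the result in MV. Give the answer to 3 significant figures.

(96.3) / (26.9 × 10^-6) = 3.5799 × 10^6 V

3.58 MV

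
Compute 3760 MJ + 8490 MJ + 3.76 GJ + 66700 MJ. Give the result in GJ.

82.71 GJ

In GJ:
  3760 MJ = 3760e-3 GJ = 3.76
  8490 MJ = 8490e-3 GJ = 8.49
  3.76 GJ → 3.76
  66700 MJ = 66700e-3 GJ = 66.7
Sum: 3.76 + 8.49 + 3.76 + 66.7 = 82.71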